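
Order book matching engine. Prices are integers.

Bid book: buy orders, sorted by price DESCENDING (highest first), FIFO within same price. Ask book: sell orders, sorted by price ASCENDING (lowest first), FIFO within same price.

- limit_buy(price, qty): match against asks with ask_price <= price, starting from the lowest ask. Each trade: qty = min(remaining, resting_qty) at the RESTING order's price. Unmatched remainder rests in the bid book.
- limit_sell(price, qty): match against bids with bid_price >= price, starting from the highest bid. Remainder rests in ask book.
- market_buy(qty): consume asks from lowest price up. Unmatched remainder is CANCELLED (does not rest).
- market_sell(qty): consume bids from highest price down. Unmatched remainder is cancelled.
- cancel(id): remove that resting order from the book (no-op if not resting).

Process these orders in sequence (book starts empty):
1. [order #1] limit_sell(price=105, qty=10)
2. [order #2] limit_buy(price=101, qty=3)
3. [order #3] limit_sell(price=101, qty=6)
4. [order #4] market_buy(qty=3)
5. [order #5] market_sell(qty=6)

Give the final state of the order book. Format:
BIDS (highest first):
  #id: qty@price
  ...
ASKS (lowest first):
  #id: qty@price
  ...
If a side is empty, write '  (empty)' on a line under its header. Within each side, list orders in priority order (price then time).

After op 1 [order #1] limit_sell(price=105, qty=10): fills=none; bids=[-] asks=[#1:10@105]
After op 2 [order #2] limit_buy(price=101, qty=3): fills=none; bids=[#2:3@101] asks=[#1:10@105]
After op 3 [order #3] limit_sell(price=101, qty=6): fills=#2x#3:3@101; bids=[-] asks=[#3:3@101 #1:10@105]
After op 4 [order #4] market_buy(qty=3): fills=#4x#3:3@101; bids=[-] asks=[#1:10@105]
After op 5 [order #5] market_sell(qty=6): fills=none; bids=[-] asks=[#1:10@105]

Answer: BIDS (highest first):
  (empty)
ASKS (lowest first):
  #1: 10@105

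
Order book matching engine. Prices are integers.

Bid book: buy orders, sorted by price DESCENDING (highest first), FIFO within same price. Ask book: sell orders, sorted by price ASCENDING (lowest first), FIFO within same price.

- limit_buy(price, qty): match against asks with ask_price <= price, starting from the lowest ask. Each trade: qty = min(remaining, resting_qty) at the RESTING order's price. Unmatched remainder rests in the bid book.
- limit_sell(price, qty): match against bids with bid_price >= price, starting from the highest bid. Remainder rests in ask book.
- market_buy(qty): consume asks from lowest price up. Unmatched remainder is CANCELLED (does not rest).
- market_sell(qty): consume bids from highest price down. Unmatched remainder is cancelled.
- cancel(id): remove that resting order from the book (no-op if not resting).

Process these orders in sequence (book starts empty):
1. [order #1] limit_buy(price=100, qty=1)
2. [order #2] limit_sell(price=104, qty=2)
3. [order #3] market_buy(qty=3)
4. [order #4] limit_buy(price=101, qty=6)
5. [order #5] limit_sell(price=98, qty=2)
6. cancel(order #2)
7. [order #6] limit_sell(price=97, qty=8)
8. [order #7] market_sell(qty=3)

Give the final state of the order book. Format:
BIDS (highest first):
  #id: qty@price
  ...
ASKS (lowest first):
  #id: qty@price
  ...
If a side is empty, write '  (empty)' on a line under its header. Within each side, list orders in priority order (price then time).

After op 1 [order #1] limit_buy(price=100, qty=1): fills=none; bids=[#1:1@100] asks=[-]
After op 2 [order #2] limit_sell(price=104, qty=2): fills=none; bids=[#1:1@100] asks=[#2:2@104]
After op 3 [order #3] market_buy(qty=3): fills=#3x#2:2@104; bids=[#1:1@100] asks=[-]
After op 4 [order #4] limit_buy(price=101, qty=6): fills=none; bids=[#4:6@101 #1:1@100] asks=[-]
After op 5 [order #5] limit_sell(price=98, qty=2): fills=#4x#5:2@101; bids=[#4:4@101 #1:1@100] asks=[-]
After op 6 cancel(order #2): fills=none; bids=[#4:4@101 #1:1@100] asks=[-]
After op 7 [order #6] limit_sell(price=97, qty=8): fills=#4x#6:4@101 #1x#6:1@100; bids=[-] asks=[#6:3@97]
After op 8 [order #7] market_sell(qty=3): fills=none; bids=[-] asks=[#6:3@97]

Answer: BIDS (highest first):
  (empty)
ASKS (lowest first):
  #6: 3@97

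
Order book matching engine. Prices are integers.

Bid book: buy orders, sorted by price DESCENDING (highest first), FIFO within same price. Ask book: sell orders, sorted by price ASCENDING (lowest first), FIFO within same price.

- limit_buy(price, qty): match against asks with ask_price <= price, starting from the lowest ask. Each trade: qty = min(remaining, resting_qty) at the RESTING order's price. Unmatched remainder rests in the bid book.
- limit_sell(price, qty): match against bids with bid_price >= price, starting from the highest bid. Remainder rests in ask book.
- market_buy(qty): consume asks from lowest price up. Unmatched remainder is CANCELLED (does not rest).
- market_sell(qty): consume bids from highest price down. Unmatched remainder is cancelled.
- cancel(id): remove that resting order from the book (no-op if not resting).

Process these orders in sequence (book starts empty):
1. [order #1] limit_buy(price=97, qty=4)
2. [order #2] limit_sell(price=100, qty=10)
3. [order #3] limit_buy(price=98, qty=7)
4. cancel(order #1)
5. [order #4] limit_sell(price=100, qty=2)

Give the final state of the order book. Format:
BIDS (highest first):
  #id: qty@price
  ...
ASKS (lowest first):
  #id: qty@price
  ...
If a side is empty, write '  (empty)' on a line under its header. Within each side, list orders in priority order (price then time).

Answer: BIDS (highest first):
  #3: 7@98
ASKS (lowest first):
  #2: 10@100
  #4: 2@100

Derivation:
After op 1 [order #1] limit_buy(price=97, qty=4): fills=none; bids=[#1:4@97] asks=[-]
After op 2 [order #2] limit_sell(price=100, qty=10): fills=none; bids=[#1:4@97] asks=[#2:10@100]
After op 3 [order #3] limit_buy(price=98, qty=7): fills=none; bids=[#3:7@98 #1:4@97] asks=[#2:10@100]
After op 4 cancel(order #1): fills=none; bids=[#3:7@98] asks=[#2:10@100]
After op 5 [order #4] limit_sell(price=100, qty=2): fills=none; bids=[#3:7@98] asks=[#2:10@100 #4:2@100]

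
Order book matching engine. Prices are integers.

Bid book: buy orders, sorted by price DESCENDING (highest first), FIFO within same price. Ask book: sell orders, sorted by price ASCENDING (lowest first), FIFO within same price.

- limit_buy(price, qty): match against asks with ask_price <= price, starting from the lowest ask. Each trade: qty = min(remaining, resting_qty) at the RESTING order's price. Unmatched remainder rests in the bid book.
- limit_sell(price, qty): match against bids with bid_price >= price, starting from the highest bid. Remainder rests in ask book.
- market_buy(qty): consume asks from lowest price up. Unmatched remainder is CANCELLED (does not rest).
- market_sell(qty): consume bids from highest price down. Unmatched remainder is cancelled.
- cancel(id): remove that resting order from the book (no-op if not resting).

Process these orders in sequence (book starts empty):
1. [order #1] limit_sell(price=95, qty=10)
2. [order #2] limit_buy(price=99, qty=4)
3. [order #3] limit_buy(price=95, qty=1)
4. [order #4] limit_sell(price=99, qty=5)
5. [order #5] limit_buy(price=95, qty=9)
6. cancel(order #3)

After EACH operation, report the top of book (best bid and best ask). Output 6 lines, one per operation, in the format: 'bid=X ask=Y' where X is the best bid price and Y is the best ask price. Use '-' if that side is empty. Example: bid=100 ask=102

After op 1 [order #1] limit_sell(price=95, qty=10): fills=none; bids=[-] asks=[#1:10@95]
After op 2 [order #2] limit_buy(price=99, qty=4): fills=#2x#1:4@95; bids=[-] asks=[#1:6@95]
After op 3 [order #3] limit_buy(price=95, qty=1): fills=#3x#1:1@95; bids=[-] asks=[#1:5@95]
After op 4 [order #4] limit_sell(price=99, qty=5): fills=none; bids=[-] asks=[#1:5@95 #4:5@99]
After op 5 [order #5] limit_buy(price=95, qty=9): fills=#5x#1:5@95; bids=[#5:4@95] asks=[#4:5@99]
After op 6 cancel(order #3): fills=none; bids=[#5:4@95] asks=[#4:5@99]

Answer: bid=- ask=95
bid=- ask=95
bid=- ask=95
bid=- ask=95
bid=95 ask=99
bid=95 ask=99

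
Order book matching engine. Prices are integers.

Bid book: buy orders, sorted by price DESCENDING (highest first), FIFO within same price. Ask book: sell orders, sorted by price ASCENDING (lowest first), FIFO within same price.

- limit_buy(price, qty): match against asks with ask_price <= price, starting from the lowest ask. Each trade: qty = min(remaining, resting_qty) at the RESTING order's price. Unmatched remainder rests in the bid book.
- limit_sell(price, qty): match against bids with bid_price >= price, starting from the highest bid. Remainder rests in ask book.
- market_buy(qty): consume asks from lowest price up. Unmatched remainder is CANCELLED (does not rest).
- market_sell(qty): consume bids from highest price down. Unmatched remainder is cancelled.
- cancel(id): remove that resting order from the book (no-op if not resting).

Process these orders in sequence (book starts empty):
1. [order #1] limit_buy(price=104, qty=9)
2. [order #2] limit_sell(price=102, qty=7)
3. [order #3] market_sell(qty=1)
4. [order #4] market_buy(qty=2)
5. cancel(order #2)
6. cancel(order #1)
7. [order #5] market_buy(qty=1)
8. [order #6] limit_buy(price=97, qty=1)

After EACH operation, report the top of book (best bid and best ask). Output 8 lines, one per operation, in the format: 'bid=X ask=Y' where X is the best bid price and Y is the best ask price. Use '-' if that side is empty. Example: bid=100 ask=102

After op 1 [order #1] limit_buy(price=104, qty=9): fills=none; bids=[#1:9@104] asks=[-]
After op 2 [order #2] limit_sell(price=102, qty=7): fills=#1x#2:7@104; bids=[#1:2@104] asks=[-]
After op 3 [order #3] market_sell(qty=1): fills=#1x#3:1@104; bids=[#1:1@104] asks=[-]
After op 4 [order #4] market_buy(qty=2): fills=none; bids=[#1:1@104] asks=[-]
After op 5 cancel(order #2): fills=none; bids=[#1:1@104] asks=[-]
After op 6 cancel(order #1): fills=none; bids=[-] asks=[-]
After op 7 [order #5] market_buy(qty=1): fills=none; bids=[-] asks=[-]
After op 8 [order #6] limit_buy(price=97, qty=1): fills=none; bids=[#6:1@97] asks=[-]

Answer: bid=104 ask=-
bid=104 ask=-
bid=104 ask=-
bid=104 ask=-
bid=104 ask=-
bid=- ask=-
bid=- ask=-
bid=97 ask=-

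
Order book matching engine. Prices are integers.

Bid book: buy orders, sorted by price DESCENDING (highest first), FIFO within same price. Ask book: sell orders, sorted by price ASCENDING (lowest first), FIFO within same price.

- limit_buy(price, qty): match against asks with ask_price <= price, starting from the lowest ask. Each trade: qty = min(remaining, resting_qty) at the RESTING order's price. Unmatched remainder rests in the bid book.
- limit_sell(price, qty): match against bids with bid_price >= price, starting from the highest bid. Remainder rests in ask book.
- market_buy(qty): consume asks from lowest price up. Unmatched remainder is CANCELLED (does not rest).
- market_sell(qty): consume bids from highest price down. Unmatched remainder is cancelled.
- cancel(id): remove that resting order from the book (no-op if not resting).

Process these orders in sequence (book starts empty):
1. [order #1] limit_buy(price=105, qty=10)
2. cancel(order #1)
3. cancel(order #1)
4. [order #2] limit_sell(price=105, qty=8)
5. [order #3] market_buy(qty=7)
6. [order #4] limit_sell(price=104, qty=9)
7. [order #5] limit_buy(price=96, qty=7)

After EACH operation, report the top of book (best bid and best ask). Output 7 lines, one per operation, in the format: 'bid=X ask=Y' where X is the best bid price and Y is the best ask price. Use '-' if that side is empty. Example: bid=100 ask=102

Answer: bid=105 ask=-
bid=- ask=-
bid=- ask=-
bid=- ask=105
bid=- ask=105
bid=- ask=104
bid=96 ask=104

Derivation:
After op 1 [order #1] limit_buy(price=105, qty=10): fills=none; bids=[#1:10@105] asks=[-]
After op 2 cancel(order #1): fills=none; bids=[-] asks=[-]
After op 3 cancel(order #1): fills=none; bids=[-] asks=[-]
After op 4 [order #2] limit_sell(price=105, qty=8): fills=none; bids=[-] asks=[#2:8@105]
After op 5 [order #3] market_buy(qty=7): fills=#3x#2:7@105; bids=[-] asks=[#2:1@105]
After op 6 [order #4] limit_sell(price=104, qty=9): fills=none; bids=[-] asks=[#4:9@104 #2:1@105]
After op 7 [order #5] limit_buy(price=96, qty=7): fills=none; bids=[#5:7@96] asks=[#4:9@104 #2:1@105]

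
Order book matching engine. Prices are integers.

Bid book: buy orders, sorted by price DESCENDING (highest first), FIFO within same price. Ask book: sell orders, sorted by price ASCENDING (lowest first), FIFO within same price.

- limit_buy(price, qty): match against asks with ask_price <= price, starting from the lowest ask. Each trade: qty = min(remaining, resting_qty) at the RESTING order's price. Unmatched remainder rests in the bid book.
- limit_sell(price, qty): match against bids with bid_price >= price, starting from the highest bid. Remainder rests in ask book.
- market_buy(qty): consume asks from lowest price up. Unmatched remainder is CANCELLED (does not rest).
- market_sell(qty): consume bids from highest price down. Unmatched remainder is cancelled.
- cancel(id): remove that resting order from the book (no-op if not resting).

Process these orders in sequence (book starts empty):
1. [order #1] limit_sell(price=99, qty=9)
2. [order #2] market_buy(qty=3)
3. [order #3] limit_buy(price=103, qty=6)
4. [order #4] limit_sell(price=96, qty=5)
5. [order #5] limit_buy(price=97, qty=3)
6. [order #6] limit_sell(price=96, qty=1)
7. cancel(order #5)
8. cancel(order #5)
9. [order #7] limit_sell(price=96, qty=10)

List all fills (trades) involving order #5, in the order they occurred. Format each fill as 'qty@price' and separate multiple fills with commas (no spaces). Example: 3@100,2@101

After op 1 [order #1] limit_sell(price=99, qty=9): fills=none; bids=[-] asks=[#1:9@99]
After op 2 [order #2] market_buy(qty=3): fills=#2x#1:3@99; bids=[-] asks=[#1:6@99]
After op 3 [order #3] limit_buy(price=103, qty=6): fills=#3x#1:6@99; bids=[-] asks=[-]
After op 4 [order #4] limit_sell(price=96, qty=5): fills=none; bids=[-] asks=[#4:5@96]
After op 5 [order #5] limit_buy(price=97, qty=3): fills=#5x#4:3@96; bids=[-] asks=[#4:2@96]
After op 6 [order #6] limit_sell(price=96, qty=1): fills=none; bids=[-] asks=[#4:2@96 #6:1@96]
After op 7 cancel(order #5): fills=none; bids=[-] asks=[#4:2@96 #6:1@96]
After op 8 cancel(order #5): fills=none; bids=[-] asks=[#4:2@96 #6:1@96]
After op 9 [order #7] limit_sell(price=96, qty=10): fills=none; bids=[-] asks=[#4:2@96 #6:1@96 #7:10@96]

Answer: 3@96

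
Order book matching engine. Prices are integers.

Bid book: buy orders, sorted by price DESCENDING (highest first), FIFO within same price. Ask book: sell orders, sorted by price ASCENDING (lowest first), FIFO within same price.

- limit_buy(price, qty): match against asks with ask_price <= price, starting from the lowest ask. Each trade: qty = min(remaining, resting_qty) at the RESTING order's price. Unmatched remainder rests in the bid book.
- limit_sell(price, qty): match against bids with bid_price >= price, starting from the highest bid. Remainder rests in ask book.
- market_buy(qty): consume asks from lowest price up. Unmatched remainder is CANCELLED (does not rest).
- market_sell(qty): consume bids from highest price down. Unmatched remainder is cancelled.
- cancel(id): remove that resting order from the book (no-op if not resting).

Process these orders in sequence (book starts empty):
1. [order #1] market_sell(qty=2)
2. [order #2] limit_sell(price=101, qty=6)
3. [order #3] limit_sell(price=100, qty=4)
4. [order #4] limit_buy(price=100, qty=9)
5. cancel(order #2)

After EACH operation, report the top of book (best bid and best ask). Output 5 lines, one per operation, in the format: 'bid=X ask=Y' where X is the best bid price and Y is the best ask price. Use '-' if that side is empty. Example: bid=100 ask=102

After op 1 [order #1] market_sell(qty=2): fills=none; bids=[-] asks=[-]
After op 2 [order #2] limit_sell(price=101, qty=6): fills=none; bids=[-] asks=[#2:6@101]
After op 3 [order #3] limit_sell(price=100, qty=4): fills=none; bids=[-] asks=[#3:4@100 #2:6@101]
After op 4 [order #4] limit_buy(price=100, qty=9): fills=#4x#3:4@100; bids=[#4:5@100] asks=[#2:6@101]
After op 5 cancel(order #2): fills=none; bids=[#4:5@100] asks=[-]

Answer: bid=- ask=-
bid=- ask=101
bid=- ask=100
bid=100 ask=101
bid=100 ask=-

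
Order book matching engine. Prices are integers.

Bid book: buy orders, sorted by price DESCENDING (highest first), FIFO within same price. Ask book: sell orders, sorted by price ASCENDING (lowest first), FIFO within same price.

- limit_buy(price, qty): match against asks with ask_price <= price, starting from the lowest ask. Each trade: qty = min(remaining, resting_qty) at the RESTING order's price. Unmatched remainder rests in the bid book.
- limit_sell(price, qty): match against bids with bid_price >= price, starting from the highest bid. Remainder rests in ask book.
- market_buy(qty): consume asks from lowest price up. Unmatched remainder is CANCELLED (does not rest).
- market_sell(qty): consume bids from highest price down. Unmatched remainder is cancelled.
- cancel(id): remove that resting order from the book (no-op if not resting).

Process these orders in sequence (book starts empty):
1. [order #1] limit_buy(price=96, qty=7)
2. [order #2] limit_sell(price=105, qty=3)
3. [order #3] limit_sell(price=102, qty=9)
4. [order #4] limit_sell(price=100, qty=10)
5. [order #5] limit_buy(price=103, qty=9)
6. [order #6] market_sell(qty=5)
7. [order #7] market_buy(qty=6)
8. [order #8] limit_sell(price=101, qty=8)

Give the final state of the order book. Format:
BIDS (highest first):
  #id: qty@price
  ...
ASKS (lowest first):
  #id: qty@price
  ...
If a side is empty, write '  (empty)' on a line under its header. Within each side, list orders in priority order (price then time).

Answer: BIDS (highest first):
  #1: 2@96
ASKS (lowest first):
  #8: 8@101
  #3: 4@102
  #2: 3@105

Derivation:
After op 1 [order #1] limit_buy(price=96, qty=7): fills=none; bids=[#1:7@96] asks=[-]
After op 2 [order #2] limit_sell(price=105, qty=3): fills=none; bids=[#1:7@96] asks=[#2:3@105]
After op 3 [order #3] limit_sell(price=102, qty=9): fills=none; bids=[#1:7@96] asks=[#3:9@102 #2:3@105]
After op 4 [order #4] limit_sell(price=100, qty=10): fills=none; bids=[#1:7@96] asks=[#4:10@100 #3:9@102 #2:3@105]
After op 5 [order #5] limit_buy(price=103, qty=9): fills=#5x#4:9@100; bids=[#1:7@96] asks=[#4:1@100 #3:9@102 #2:3@105]
After op 6 [order #6] market_sell(qty=5): fills=#1x#6:5@96; bids=[#1:2@96] asks=[#4:1@100 #3:9@102 #2:3@105]
After op 7 [order #7] market_buy(qty=6): fills=#7x#4:1@100 #7x#3:5@102; bids=[#1:2@96] asks=[#3:4@102 #2:3@105]
After op 8 [order #8] limit_sell(price=101, qty=8): fills=none; bids=[#1:2@96] asks=[#8:8@101 #3:4@102 #2:3@105]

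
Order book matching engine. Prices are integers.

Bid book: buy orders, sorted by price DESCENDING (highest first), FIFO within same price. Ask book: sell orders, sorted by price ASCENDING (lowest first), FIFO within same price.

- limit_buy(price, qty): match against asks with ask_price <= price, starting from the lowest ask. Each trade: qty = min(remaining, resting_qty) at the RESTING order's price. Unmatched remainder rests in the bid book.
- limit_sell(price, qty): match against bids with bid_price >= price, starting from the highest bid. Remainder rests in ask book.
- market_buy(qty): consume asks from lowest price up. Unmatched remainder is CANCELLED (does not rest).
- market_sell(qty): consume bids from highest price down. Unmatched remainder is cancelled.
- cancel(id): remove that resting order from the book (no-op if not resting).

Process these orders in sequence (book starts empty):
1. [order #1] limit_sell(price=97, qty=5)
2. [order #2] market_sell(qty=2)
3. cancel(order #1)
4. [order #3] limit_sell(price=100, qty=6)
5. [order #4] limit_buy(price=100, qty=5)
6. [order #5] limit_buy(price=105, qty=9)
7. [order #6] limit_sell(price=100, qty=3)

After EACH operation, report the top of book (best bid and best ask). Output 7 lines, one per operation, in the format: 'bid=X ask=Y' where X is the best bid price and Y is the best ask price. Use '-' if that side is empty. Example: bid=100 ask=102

After op 1 [order #1] limit_sell(price=97, qty=5): fills=none; bids=[-] asks=[#1:5@97]
After op 2 [order #2] market_sell(qty=2): fills=none; bids=[-] asks=[#1:5@97]
After op 3 cancel(order #1): fills=none; bids=[-] asks=[-]
After op 4 [order #3] limit_sell(price=100, qty=6): fills=none; bids=[-] asks=[#3:6@100]
After op 5 [order #4] limit_buy(price=100, qty=5): fills=#4x#3:5@100; bids=[-] asks=[#3:1@100]
After op 6 [order #5] limit_buy(price=105, qty=9): fills=#5x#3:1@100; bids=[#5:8@105] asks=[-]
After op 7 [order #6] limit_sell(price=100, qty=3): fills=#5x#6:3@105; bids=[#5:5@105] asks=[-]

Answer: bid=- ask=97
bid=- ask=97
bid=- ask=-
bid=- ask=100
bid=- ask=100
bid=105 ask=-
bid=105 ask=-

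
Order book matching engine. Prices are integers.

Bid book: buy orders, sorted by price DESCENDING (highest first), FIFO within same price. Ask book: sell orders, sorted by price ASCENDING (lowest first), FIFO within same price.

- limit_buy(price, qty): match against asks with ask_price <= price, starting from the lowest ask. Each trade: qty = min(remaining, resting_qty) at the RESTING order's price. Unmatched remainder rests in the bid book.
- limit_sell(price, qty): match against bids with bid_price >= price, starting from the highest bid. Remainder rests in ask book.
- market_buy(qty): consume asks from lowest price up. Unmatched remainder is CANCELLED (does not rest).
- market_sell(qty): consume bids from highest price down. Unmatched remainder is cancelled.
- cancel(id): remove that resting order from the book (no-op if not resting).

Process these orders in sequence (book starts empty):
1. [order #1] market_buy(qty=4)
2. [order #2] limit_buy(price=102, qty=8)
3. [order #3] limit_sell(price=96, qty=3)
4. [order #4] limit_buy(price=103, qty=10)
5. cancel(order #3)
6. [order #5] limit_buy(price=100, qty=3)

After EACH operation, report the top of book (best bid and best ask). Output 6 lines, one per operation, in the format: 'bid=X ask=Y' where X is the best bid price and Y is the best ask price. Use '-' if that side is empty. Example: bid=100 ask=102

After op 1 [order #1] market_buy(qty=4): fills=none; bids=[-] asks=[-]
After op 2 [order #2] limit_buy(price=102, qty=8): fills=none; bids=[#2:8@102] asks=[-]
After op 3 [order #3] limit_sell(price=96, qty=3): fills=#2x#3:3@102; bids=[#2:5@102] asks=[-]
After op 4 [order #4] limit_buy(price=103, qty=10): fills=none; bids=[#4:10@103 #2:5@102] asks=[-]
After op 5 cancel(order #3): fills=none; bids=[#4:10@103 #2:5@102] asks=[-]
After op 6 [order #5] limit_buy(price=100, qty=3): fills=none; bids=[#4:10@103 #2:5@102 #5:3@100] asks=[-]

Answer: bid=- ask=-
bid=102 ask=-
bid=102 ask=-
bid=103 ask=-
bid=103 ask=-
bid=103 ask=-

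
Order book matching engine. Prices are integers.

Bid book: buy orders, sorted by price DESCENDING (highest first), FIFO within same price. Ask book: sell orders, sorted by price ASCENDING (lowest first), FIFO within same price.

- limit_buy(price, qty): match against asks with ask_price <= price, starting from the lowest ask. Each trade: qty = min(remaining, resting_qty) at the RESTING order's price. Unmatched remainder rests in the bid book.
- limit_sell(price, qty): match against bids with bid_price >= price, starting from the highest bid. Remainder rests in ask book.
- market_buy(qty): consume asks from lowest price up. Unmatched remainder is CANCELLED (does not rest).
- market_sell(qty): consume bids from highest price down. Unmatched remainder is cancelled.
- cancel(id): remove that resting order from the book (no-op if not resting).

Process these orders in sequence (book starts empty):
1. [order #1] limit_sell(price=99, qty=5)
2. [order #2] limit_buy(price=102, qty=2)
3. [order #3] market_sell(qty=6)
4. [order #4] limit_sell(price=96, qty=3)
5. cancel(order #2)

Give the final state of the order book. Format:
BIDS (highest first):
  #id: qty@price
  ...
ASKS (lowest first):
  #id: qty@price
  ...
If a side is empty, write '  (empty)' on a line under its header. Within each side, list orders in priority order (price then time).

After op 1 [order #1] limit_sell(price=99, qty=5): fills=none; bids=[-] asks=[#1:5@99]
After op 2 [order #2] limit_buy(price=102, qty=2): fills=#2x#1:2@99; bids=[-] asks=[#1:3@99]
After op 3 [order #3] market_sell(qty=6): fills=none; bids=[-] asks=[#1:3@99]
After op 4 [order #4] limit_sell(price=96, qty=3): fills=none; bids=[-] asks=[#4:3@96 #1:3@99]
After op 5 cancel(order #2): fills=none; bids=[-] asks=[#4:3@96 #1:3@99]

Answer: BIDS (highest first):
  (empty)
ASKS (lowest first):
  #4: 3@96
  #1: 3@99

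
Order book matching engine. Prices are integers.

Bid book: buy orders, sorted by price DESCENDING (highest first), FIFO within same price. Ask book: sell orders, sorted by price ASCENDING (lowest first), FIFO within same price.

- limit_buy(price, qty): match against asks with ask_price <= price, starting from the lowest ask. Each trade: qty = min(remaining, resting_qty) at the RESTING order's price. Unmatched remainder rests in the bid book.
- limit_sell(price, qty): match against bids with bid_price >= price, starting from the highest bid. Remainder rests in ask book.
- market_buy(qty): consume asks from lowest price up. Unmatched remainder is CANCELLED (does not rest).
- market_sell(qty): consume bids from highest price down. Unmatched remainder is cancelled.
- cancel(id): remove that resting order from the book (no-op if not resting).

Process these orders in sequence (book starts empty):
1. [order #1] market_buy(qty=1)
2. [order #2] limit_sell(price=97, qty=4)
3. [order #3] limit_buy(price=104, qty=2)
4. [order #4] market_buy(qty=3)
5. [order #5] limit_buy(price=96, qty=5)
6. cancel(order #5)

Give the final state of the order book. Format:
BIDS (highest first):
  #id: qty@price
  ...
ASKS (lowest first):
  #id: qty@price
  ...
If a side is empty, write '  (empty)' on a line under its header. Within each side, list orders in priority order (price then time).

Answer: BIDS (highest first):
  (empty)
ASKS (lowest first):
  (empty)

Derivation:
After op 1 [order #1] market_buy(qty=1): fills=none; bids=[-] asks=[-]
After op 2 [order #2] limit_sell(price=97, qty=4): fills=none; bids=[-] asks=[#2:4@97]
After op 3 [order #3] limit_buy(price=104, qty=2): fills=#3x#2:2@97; bids=[-] asks=[#2:2@97]
After op 4 [order #4] market_buy(qty=3): fills=#4x#2:2@97; bids=[-] asks=[-]
After op 5 [order #5] limit_buy(price=96, qty=5): fills=none; bids=[#5:5@96] asks=[-]
After op 6 cancel(order #5): fills=none; bids=[-] asks=[-]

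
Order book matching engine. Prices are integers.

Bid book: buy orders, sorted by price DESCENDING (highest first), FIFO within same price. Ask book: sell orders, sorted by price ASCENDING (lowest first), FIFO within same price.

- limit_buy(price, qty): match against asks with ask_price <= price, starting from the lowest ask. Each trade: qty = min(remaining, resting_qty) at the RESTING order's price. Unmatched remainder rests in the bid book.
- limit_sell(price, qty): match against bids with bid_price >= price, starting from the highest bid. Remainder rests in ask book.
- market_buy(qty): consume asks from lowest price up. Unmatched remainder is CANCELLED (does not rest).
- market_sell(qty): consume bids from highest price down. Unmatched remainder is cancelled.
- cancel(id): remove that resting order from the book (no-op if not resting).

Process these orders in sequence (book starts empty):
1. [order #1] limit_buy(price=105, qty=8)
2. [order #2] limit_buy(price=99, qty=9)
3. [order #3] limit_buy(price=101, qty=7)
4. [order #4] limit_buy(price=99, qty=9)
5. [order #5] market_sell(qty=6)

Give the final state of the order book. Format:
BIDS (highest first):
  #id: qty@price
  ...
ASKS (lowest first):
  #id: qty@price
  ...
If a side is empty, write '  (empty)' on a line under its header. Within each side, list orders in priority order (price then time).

After op 1 [order #1] limit_buy(price=105, qty=8): fills=none; bids=[#1:8@105] asks=[-]
After op 2 [order #2] limit_buy(price=99, qty=9): fills=none; bids=[#1:8@105 #2:9@99] asks=[-]
After op 3 [order #3] limit_buy(price=101, qty=7): fills=none; bids=[#1:8@105 #3:7@101 #2:9@99] asks=[-]
After op 4 [order #4] limit_buy(price=99, qty=9): fills=none; bids=[#1:8@105 #3:7@101 #2:9@99 #4:9@99] asks=[-]
After op 5 [order #5] market_sell(qty=6): fills=#1x#5:6@105; bids=[#1:2@105 #3:7@101 #2:9@99 #4:9@99] asks=[-]

Answer: BIDS (highest first):
  #1: 2@105
  #3: 7@101
  #2: 9@99
  #4: 9@99
ASKS (lowest first):
  (empty)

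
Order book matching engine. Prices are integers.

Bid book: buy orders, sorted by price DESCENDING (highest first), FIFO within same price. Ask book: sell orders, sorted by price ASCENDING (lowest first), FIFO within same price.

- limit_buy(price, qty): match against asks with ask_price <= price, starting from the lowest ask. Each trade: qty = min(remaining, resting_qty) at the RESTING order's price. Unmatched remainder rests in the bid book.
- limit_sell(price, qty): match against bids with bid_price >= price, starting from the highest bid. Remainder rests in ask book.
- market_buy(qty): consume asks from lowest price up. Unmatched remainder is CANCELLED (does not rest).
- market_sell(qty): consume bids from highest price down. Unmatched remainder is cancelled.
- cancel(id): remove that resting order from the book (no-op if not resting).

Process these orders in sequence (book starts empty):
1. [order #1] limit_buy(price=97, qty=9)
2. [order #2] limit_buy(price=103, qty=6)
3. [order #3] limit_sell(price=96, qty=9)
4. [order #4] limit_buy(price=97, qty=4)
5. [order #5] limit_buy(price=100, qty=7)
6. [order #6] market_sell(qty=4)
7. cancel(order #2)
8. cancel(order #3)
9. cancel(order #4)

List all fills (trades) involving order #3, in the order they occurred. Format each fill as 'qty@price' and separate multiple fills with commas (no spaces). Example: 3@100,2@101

Answer: 6@103,3@97

Derivation:
After op 1 [order #1] limit_buy(price=97, qty=9): fills=none; bids=[#1:9@97] asks=[-]
After op 2 [order #2] limit_buy(price=103, qty=6): fills=none; bids=[#2:6@103 #1:9@97] asks=[-]
After op 3 [order #3] limit_sell(price=96, qty=9): fills=#2x#3:6@103 #1x#3:3@97; bids=[#1:6@97] asks=[-]
After op 4 [order #4] limit_buy(price=97, qty=4): fills=none; bids=[#1:6@97 #4:4@97] asks=[-]
After op 5 [order #5] limit_buy(price=100, qty=7): fills=none; bids=[#5:7@100 #1:6@97 #4:4@97] asks=[-]
After op 6 [order #6] market_sell(qty=4): fills=#5x#6:4@100; bids=[#5:3@100 #1:6@97 #4:4@97] asks=[-]
After op 7 cancel(order #2): fills=none; bids=[#5:3@100 #1:6@97 #4:4@97] asks=[-]
After op 8 cancel(order #3): fills=none; bids=[#5:3@100 #1:6@97 #4:4@97] asks=[-]
After op 9 cancel(order #4): fills=none; bids=[#5:3@100 #1:6@97] asks=[-]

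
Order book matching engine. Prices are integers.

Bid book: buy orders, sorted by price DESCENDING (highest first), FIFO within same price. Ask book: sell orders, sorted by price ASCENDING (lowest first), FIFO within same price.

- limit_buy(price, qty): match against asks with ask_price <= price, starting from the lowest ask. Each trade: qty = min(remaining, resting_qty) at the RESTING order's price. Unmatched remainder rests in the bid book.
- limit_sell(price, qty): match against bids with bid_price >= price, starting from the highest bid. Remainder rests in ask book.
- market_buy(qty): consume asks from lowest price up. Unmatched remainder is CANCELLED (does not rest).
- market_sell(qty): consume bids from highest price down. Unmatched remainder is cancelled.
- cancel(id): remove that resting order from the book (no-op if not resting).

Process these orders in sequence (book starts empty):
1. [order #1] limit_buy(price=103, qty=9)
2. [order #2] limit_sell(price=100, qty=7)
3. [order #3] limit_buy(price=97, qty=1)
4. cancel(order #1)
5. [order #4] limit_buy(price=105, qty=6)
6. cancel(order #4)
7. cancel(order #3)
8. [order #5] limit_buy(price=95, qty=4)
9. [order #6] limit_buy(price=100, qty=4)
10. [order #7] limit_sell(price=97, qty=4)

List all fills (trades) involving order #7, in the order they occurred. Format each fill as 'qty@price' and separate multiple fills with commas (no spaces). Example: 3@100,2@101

Answer: 4@100

Derivation:
After op 1 [order #1] limit_buy(price=103, qty=9): fills=none; bids=[#1:9@103] asks=[-]
After op 2 [order #2] limit_sell(price=100, qty=7): fills=#1x#2:7@103; bids=[#1:2@103] asks=[-]
After op 3 [order #3] limit_buy(price=97, qty=1): fills=none; bids=[#1:2@103 #3:1@97] asks=[-]
After op 4 cancel(order #1): fills=none; bids=[#3:1@97] asks=[-]
After op 5 [order #4] limit_buy(price=105, qty=6): fills=none; bids=[#4:6@105 #3:1@97] asks=[-]
After op 6 cancel(order #4): fills=none; bids=[#3:1@97] asks=[-]
After op 7 cancel(order #3): fills=none; bids=[-] asks=[-]
After op 8 [order #5] limit_buy(price=95, qty=4): fills=none; bids=[#5:4@95] asks=[-]
After op 9 [order #6] limit_buy(price=100, qty=4): fills=none; bids=[#6:4@100 #5:4@95] asks=[-]
After op 10 [order #7] limit_sell(price=97, qty=4): fills=#6x#7:4@100; bids=[#5:4@95] asks=[-]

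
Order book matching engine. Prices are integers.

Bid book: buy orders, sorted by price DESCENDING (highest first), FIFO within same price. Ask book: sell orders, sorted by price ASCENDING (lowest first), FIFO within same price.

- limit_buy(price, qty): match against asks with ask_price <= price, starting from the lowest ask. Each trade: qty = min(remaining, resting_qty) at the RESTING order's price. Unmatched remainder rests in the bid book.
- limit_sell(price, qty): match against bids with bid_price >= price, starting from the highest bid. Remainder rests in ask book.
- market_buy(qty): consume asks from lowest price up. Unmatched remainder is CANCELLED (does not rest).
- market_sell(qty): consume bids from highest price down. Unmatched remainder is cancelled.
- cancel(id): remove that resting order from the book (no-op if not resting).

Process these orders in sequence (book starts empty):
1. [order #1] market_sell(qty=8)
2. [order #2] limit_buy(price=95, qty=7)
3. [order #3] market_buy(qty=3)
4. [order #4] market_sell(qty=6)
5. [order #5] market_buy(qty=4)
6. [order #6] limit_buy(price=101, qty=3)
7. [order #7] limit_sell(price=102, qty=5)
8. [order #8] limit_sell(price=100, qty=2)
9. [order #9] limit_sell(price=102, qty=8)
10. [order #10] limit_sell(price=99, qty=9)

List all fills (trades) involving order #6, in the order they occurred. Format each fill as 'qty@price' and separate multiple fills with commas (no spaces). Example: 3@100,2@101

After op 1 [order #1] market_sell(qty=8): fills=none; bids=[-] asks=[-]
After op 2 [order #2] limit_buy(price=95, qty=7): fills=none; bids=[#2:7@95] asks=[-]
After op 3 [order #3] market_buy(qty=3): fills=none; bids=[#2:7@95] asks=[-]
After op 4 [order #4] market_sell(qty=6): fills=#2x#4:6@95; bids=[#2:1@95] asks=[-]
After op 5 [order #5] market_buy(qty=4): fills=none; bids=[#2:1@95] asks=[-]
After op 6 [order #6] limit_buy(price=101, qty=3): fills=none; bids=[#6:3@101 #2:1@95] asks=[-]
After op 7 [order #7] limit_sell(price=102, qty=5): fills=none; bids=[#6:3@101 #2:1@95] asks=[#7:5@102]
After op 8 [order #8] limit_sell(price=100, qty=2): fills=#6x#8:2@101; bids=[#6:1@101 #2:1@95] asks=[#7:5@102]
After op 9 [order #9] limit_sell(price=102, qty=8): fills=none; bids=[#6:1@101 #2:1@95] asks=[#7:5@102 #9:8@102]
After op 10 [order #10] limit_sell(price=99, qty=9): fills=#6x#10:1@101; bids=[#2:1@95] asks=[#10:8@99 #7:5@102 #9:8@102]

Answer: 2@101,1@101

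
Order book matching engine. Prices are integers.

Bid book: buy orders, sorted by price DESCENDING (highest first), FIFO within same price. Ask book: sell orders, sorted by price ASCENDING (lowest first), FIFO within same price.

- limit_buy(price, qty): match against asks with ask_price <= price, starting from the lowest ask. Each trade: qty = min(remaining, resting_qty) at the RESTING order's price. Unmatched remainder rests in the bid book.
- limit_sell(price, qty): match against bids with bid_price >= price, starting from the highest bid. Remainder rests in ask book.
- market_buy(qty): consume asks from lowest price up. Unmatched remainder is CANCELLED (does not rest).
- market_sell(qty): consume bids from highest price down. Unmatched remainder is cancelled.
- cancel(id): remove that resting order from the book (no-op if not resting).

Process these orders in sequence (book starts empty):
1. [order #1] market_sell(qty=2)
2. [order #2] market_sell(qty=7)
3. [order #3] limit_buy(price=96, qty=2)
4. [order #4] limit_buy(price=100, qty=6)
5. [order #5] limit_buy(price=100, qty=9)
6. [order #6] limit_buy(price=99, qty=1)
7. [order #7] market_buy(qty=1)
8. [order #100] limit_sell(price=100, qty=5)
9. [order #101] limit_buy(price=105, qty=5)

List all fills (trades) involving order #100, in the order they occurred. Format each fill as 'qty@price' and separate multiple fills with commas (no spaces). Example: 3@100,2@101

After op 1 [order #1] market_sell(qty=2): fills=none; bids=[-] asks=[-]
After op 2 [order #2] market_sell(qty=7): fills=none; bids=[-] asks=[-]
After op 3 [order #3] limit_buy(price=96, qty=2): fills=none; bids=[#3:2@96] asks=[-]
After op 4 [order #4] limit_buy(price=100, qty=6): fills=none; bids=[#4:6@100 #3:2@96] asks=[-]
After op 5 [order #5] limit_buy(price=100, qty=9): fills=none; bids=[#4:6@100 #5:9@100 #3:2@96] asks=[-]
After op 6 [order #6] limit_buy(price=99, qty=1): fills=none; bids=[#4:6@100 #5:9@100 #6:1@99 #3:2@96] asks=[-]
After op 7 [order #7] market_buy(qty=1): fills=none; bids=[#4:6@100 #5:9@100 #6:1@99 #3:2@96] asks=[-]
After op 8 [order #100] limit_sell(price=100, qty=5): fills=#4x#100:5@100; bids=[#4:1@100 #5:9@100 #6:1@99 #3:2@96] asks=[-]
After op 9 [order #101] limit_buy(price=105, qty=5): fills=none; bids=[#101:5@105 #4:1@100 #5:9@100 #6:1@99 #3:2@96] asks=[-]

Answer: 5@100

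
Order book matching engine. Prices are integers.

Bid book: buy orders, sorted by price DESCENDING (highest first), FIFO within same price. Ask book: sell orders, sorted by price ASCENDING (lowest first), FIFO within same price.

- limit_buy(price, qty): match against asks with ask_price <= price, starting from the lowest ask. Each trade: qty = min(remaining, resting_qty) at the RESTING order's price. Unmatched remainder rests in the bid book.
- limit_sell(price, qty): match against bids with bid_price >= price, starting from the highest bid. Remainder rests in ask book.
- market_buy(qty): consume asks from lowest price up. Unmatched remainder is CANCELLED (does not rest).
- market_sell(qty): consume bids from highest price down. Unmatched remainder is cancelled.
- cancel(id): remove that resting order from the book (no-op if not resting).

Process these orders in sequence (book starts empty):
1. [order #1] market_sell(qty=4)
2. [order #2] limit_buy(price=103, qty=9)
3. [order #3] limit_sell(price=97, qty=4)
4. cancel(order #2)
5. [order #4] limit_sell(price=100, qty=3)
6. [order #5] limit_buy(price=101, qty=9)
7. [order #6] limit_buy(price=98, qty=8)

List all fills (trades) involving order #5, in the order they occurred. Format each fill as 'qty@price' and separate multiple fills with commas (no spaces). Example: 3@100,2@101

After op 1 [order #1] market_sell(qty=4): fills=none; bids=[-] asks=[-]
After op 2 [order #2] limit_buy(price=103, qty=9): fills=none; bids=[#2:9@103] asks=[-]
After op 3 [order #3] limit_sell(price=97, qty=4): fills=#2x#3:4@103; bids=[#2:5@103] asks=[-]
After op 4 cancel(order #2): fills=none; bids=[-] asks=[-]
After op 5 [order #4] limit_sell(price=100, qty=3): fills=none; bids=[-] asks=[#4:3@100]
After op 6 [order #5] limit_buy(price=101, qty=9): fills=#5x#4:3@100; bids=[#5:6@101] asks=[-]
After op 7 [order #6] limit_buy(price=98, qty=8): fills=none; bids=[#5:6@101 #6:8@98] asks=[-]

Answer: 3@100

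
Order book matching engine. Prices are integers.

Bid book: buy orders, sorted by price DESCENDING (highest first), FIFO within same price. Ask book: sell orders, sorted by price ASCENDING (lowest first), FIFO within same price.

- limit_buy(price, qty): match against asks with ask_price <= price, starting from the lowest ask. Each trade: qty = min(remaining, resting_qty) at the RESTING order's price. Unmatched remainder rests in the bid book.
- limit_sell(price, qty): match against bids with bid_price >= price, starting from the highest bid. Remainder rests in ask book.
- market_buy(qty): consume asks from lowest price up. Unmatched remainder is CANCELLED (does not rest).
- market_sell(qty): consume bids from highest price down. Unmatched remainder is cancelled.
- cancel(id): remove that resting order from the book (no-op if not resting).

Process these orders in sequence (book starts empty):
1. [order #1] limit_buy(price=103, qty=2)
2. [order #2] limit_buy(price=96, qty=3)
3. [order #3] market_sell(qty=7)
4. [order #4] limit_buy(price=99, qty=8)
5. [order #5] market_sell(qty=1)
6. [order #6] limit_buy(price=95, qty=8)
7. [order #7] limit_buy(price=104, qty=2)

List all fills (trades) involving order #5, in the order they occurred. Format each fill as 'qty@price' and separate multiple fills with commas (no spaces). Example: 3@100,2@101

Answer: 1@99

Derivation:
After op 1 [order #1] limit_buy(price=103, qty=2): fills=none; bids=[#1:2@103] asks=[-]
After op 2 [order #2] limit_buy(price=96, qty=3): fills=none; bids=[#1:2@103 #2:3@96] asks=[-]
After op 3 [order #3] market_sell(qty=7): fills=#1x#3:2@103 #2x#3:3@96; bids=[-] asks=[-]
After op 4 [order #4] limit_buy(price=99, qty=8): fills=none; bids=[#4:8@99] asks=[-]
After op 5 [order #5] market_sell(qty=1): fills=#4x#5:1@99; bids=[#4:7@99] asks=[-]
After op 6 [order #6] limit_buy(price=95, qty=8): fills=none; bids=[#4:7@99 #6:8@95] asks=[-]
After op 7 [order #7] limit_buy(price=104, qty=2): fills=none; bids=[#7:2@104 #4:7@99 #6:8@95] asks=[-]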